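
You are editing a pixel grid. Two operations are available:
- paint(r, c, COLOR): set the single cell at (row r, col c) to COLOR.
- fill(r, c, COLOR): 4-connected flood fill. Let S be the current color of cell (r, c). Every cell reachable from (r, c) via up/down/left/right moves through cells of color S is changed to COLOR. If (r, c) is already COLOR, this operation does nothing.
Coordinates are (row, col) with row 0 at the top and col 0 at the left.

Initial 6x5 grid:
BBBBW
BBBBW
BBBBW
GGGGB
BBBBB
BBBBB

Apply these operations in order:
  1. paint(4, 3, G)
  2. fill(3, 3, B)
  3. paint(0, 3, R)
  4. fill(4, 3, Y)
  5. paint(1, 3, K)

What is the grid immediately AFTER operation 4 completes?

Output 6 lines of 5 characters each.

Answer: YYYRW
YYYYW
YYYYW
YYYYY
YYYYY
YYYYY

Derivation:
After op 1 paint(4,3,G):
BBBBW
BBBBW
BBBBW
GGGGB
BBBGB
BBBBB
After op 2 fill(3,3,B) [5 cells changed]:
BBBBW
BBBBW
BBBBW
BBBBB
BBBBB
BBBBB
After op 3 paint(0,3,R):
BBBRW
BBBBW
BBBBW
BBBBB
BBBBB
BBBBB
After op 4 fill(4,3,Y) [26 cells changed]:
YYYRW
YYYYW
YYYYW
YYYYY
YYYYY
YYYYY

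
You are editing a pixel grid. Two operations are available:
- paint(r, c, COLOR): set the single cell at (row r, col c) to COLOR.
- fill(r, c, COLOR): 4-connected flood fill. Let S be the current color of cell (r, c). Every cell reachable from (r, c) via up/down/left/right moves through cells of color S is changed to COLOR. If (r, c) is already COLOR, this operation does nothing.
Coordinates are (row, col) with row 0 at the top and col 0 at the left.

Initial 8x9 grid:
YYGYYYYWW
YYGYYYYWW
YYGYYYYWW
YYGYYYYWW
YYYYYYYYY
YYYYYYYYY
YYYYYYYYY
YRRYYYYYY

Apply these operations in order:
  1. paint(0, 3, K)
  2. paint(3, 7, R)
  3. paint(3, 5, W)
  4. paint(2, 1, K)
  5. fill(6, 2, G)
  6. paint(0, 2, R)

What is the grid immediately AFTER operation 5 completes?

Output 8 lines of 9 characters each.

Answer: GGGKGGGWW
GGGGGGGWW
GKGGGGGWW
GGGGGWGRW
GGGGGGGGG
GGGGGGGGG
GGGGGGGGG
GRRGGGGGG

Derivation:
After op 1 paint(0,3,K):
YYGKYYYWW
YYGYYYYWW
YYGYYYYWW
YYGYYYYWW
YYYYYYYYY
YYYYYYYYY
YYYYYYYYY
YRRYYYYYY
After op 2 paint(3,7,R):
YYGKYYYWW
YYGYYYYWW
YYGYYYYWW
YYGYYYYRW
YYYYYYYYY
YYYYYYYYY
YYYYYYYYY
YRRYYYYYY
After op 3 paint(3,5,W):
YYGKYYYWW
YYGYYYYWW
YYGYYYYWW
YYGYYWYRW
YYYYYYYYY
YYYYYYYYY
YYYYYYYYY
YRRYYYYYY
After op 4 paint(2,1,K):
YYGKYYYWW
YYGYYYYWW
YKGYYYYWW
YYGYYWYRW
YYYYYYYYY
YYYYYYYYY
YYYYYYYYY
YRRYYYYYY
After op 5 fill(6,2,G) [55 cells changed]:
GGGKGGGWW
GGGGGGGWW
GKGGGGGWW
GGGGGWGRW
GGGGGGGGG
GGGGGGGGG
GGGGGGGGG
GRRGGGGGG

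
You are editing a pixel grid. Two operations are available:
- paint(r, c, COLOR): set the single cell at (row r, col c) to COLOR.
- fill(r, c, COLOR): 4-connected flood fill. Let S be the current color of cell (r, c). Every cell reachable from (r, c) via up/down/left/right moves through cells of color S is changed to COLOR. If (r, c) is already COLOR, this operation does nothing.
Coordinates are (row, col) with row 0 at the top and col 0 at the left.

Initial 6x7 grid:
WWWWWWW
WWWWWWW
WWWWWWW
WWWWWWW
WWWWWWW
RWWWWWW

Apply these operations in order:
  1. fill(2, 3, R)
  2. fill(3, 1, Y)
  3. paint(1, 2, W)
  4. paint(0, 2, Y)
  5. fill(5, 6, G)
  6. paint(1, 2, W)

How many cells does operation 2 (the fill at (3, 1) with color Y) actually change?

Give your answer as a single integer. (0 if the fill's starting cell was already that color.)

After op 1 fill(2,3,R) [41 cells changed]:
RRRRRRR
RRRRRRR
RRRRRRR
RRRRRRR
RRRRRRR
RRRRRRR
After op 2 fill(3,1,Y) [42 cells changed]:
YYYYYYY
YYYYYYY
YYYYYYY
YYYYYYY
YYYYYYY
YYYYYYY

Answer: 42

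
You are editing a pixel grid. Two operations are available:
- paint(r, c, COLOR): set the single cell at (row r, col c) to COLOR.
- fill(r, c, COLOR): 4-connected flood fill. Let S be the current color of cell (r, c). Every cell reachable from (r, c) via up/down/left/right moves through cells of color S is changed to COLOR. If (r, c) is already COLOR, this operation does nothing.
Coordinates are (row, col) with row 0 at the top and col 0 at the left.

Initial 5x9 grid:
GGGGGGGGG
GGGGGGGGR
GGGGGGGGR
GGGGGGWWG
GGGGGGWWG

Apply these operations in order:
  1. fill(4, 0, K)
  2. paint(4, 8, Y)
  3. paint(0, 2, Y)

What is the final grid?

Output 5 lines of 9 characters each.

After op 1 fill(4,0,K) [37 cells changed]:
KKKKKKKKK
KKKKKKKKR
KKKKKKKKR
KKKKKKWWG
KKKKKKWWG
After op 2 paint(4,8,Y):
KKKKKKKKK
KKKKKKKKR
KKKKKKKKR
KKKKKKWWG
KKKKKKWWY
After op 3 paint(0,2,Y):
KKYKKKKKK
KKKKKKKKR
KKKKKKKKR
KKKKKKWWG
KKKKKKWWY

Answer: KKYKKKKKK
KKKKKKKKR
KKKKKKKKR
KKKKKKWWG
KKKKKKWWY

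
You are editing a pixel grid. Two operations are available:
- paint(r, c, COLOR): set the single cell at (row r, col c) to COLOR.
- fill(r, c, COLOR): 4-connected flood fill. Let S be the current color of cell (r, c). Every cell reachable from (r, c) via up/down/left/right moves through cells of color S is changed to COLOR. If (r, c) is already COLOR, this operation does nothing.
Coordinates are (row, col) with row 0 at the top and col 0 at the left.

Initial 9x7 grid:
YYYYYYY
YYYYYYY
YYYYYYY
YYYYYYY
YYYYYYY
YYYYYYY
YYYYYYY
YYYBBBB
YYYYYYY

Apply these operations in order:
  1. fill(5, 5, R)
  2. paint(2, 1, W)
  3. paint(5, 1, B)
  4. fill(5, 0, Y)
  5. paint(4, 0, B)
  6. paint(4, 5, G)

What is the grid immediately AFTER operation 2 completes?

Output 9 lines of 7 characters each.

Answer: RRRRRRR
RRRRRRR
RWRRRRR
RRRRRRR
RRRRRRR
RRRRRRR
RRRRRRR
RRRBBBB
RRRRRRR

Derivation:
After op 1 fill(5,5,R) [59 cells changed]:
RRRRRRR
RRRRRRR
RRRRRRR
RRRRRRR
RRRRRRR
RRRRRRR
RRRRRRR
RRRBBBB
RRRRRRR
After op 2 paint(2,1,W):
RRRRRRR
RRRRRRR
RWRRRRR
RRRRRRR
RRRRRRR
RRRRRRR
RRRRRRR
RRRBBBB
RRRRRRR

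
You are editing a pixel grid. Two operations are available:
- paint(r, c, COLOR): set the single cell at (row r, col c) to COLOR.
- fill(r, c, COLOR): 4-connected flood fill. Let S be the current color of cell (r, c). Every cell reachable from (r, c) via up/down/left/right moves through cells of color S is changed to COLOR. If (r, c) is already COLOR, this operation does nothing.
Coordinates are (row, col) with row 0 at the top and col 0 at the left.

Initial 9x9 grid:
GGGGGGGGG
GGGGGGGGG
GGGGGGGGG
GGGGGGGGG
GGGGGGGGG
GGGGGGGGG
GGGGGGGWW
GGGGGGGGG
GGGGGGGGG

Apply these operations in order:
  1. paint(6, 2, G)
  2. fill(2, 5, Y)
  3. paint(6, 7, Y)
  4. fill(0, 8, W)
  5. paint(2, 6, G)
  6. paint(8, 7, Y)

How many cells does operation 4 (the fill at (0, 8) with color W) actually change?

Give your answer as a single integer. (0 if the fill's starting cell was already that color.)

Answer: 80

Derivation:
After op 1 paint(6,2,G):
GGGGGGGGG
GGGGGGGGG
GGGGGGGGG
GGGGGGGGG
GGGGGGGGG
GGGGGGGGG
GGGGGGGWW
GGGGGGGGG
GGGGGGGGG
After op 2 fill(2,5,Y) [79 cells changed]:
YYYYYYYYY
YYYYYYYYY
YYYYYYYYY
YYYYYYYYY
YYYYYYYYY
YYYYYYYYY
YYYYYYYWW
YYYYYYYYY
YYYYYYYYY
After op 3 paint(6,7,Y):
YYYYYYYYY
YYYYYYYYY
YYYYYYYYY
YYYYYYYYY
YYYYYYYYY
YYYYYYYYY
YYYYYYYYW
YYYYYYYYY
YYYYYYYYY
After op 4 fill(0,8,W) [80 cells changed]:
WWWWWWWWW
WWWWWWWWW
WWWWWWWWW
WWWWWWWWW
WWWWWWWWW
WWWWWWWWW
WWWWWWWWW
WWWWWWWWW
WWWWWWWWW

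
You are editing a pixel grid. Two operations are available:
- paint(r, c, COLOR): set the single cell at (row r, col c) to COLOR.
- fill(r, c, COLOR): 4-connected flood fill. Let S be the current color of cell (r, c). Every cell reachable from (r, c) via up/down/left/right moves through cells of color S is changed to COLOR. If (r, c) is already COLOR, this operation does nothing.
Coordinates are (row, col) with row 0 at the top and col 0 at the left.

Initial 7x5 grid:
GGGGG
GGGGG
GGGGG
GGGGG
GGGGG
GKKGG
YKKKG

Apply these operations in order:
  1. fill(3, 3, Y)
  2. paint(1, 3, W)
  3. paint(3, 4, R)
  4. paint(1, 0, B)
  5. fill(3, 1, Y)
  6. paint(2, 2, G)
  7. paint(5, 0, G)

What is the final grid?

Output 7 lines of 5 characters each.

Answer: YYYYY
BYYWY
YYGYY
YYYYR
YYYYY
GKKYY
YKKKY

Derivation:
After op 1 fill(3,3,Y) [29 cells changed]:
YYYYY
YYYYY
YYYYY
YYYYY
YYYYY
YKKYY
YKKKY
After op 2 paint(1,3,W):
YYYYY
YYYWY
YYYYY
YYYYY
YYYYY
YKKYY
YKKKY
After op 3 paint(3,4,R):
YYYYY
YYYWY
YYYYY
YYYYR
YYYYY
YKKYY
YKKKY
After op 4 paint(1,0,B):
YYYYY
BYYWY
YYYYY
YYYYR
YYYYY
YKKYY
YKKKY
After op 5 fill(3,1,Y) [0 cells changed]:
YYYYY
BYYWY
YYYYY
YYYYR
YYYYY
YKKYY
YKKKY
After op 6 paint(2,2,G):
YYYYY
BYYWY
YYGYY
YYYYR
YYYYY
YKKYY
YKKKY
After op 7 paint(5,0,G):
YYYYY
BYYWY
YYGYY
YYYYR
YYYYY
GKKYY
YKKKY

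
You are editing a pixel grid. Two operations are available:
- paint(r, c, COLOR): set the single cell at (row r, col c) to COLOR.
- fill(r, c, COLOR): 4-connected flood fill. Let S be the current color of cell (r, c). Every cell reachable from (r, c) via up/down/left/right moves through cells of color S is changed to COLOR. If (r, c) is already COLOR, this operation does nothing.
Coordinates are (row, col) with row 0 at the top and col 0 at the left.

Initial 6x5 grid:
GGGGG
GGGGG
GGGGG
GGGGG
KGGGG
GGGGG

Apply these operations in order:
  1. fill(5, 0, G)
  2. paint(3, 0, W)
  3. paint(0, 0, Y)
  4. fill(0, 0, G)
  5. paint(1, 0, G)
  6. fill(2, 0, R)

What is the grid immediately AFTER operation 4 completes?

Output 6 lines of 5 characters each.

Answer: GGGGG
GGGGG
GGGGG
WGGGG
KGGGG
GGGGG

Derivation:
After op 1 fill(5,0,G) [0 cells changed]:
GGGGG
GGGGG
GGGGG
GGGGG
KGGGG
GGGGG
After op 2 paint(3,0,W):
GGGGG
GGGGG
GGGGG
WGGGG
KGGGG
GGGGG
After op 3 paint(0,0,Y):
YGGGG
GGGGG
GGGGG
WGGGG
KGGGG
GGGGG
After op 4 fill(0,0,G) [1 cells changed]:
GGGGG
GGGGG
GGGGG
WGGGG
KGGGG
GGGGG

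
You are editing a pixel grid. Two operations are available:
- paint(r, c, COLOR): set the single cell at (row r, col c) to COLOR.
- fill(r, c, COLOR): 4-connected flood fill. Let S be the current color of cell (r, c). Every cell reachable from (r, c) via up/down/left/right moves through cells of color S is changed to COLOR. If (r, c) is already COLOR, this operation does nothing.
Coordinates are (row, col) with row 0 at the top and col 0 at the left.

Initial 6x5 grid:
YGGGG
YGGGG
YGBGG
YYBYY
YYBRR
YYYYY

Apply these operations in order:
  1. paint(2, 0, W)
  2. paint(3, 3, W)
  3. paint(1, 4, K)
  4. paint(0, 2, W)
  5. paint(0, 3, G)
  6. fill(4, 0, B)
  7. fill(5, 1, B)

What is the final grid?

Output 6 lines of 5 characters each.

After op 1 paint(2,0,W):
YGGGG
YGGGG
WGBGG
YYBYY
YYBRR
YYYYY
After op 2 paint(3,3,W):
YGGGG
YGGGG
WGBGG
YYBWY
YYBRR
YYYYY
After op 3 paint(1,4,K):
YGGGG
YGGGK
WGBGG
YYBWY
YYBRR
YYYYY
After op 4 paint(0,2,W):
YGWGG
YGGGK
WGBGG
YYBWY
YYBRR
YYYYY
After op 5 paint(0,3,G):
YGWGG
YGGGK
WGBGG
YYBWY
YYBRR
YYYYY
After op 6 fill(4,0,B) [9 cells changed]:
YGWGG
YGGGK
WGBGG
BBBWY
BBBRR
BBBBB
After op 7 fill(5,1,B) [0 cells changed]:
YGWGG
YGGGK
WGBGG
BBBWY
BBBRR
BBBBB

Answer: YGWGG
YGGGK
WGBGG
BBBWY
BBBRR
BBBBB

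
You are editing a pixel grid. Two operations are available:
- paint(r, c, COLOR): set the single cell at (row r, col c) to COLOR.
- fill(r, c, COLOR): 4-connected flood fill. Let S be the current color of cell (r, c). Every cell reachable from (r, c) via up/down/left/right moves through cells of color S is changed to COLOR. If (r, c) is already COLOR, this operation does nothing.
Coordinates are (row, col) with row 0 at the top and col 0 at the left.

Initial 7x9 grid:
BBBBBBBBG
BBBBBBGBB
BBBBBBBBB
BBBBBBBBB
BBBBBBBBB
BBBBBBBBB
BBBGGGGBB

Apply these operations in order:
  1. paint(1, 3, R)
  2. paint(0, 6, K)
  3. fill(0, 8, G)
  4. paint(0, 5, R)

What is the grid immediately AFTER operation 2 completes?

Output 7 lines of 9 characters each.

After op 1 paint(1,3,R):
BBBBBBBBG
BBBRBBGBB
BBBBBBBBB
BBBBBBBBB
BBBBBBBBB
BBBBBBBBB
BBBGGGGBB
After op 2 paint(0,6,K):
BBBBBBKBG
BBBRBBGBB
BBBBBBBBB
BBBBBBBBB
BBBBBBBBB
BBBBBBBBB
BBBGGGGBB

Answer: BBBBBBKBG
BBBRBBGBB
BBBBBBBBB
BBBBBBBBB
BBBBBBBBB
BBBBBBBBB
BBBGGGGBB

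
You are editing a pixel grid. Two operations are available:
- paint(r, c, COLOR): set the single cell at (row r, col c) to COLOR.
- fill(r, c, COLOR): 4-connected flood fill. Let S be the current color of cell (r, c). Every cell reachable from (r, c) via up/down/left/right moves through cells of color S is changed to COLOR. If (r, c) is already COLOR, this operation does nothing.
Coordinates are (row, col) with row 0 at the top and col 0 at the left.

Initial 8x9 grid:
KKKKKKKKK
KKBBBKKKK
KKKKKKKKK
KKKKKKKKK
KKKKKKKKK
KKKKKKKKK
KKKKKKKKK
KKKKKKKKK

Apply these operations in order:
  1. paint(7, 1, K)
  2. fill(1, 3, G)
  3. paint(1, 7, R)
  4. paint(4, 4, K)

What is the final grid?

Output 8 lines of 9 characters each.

After op 1 paint(7,1,K):
KKKKKKKKK
KKBBBKKKK
KKKKKKKKK
KKKKKKKKK
KKKKKKKKK
KKKKKKKKK
KKKKKKKKK
KKKKKKKKK
After op 2 fill(1,3,G) [3 cells changed]:
KKKKKKKKK
KKGGGKKKK
KKKKKKKKK
KKKKKKKKK
KKKKKKKKK
KKKKKKKKK
KKKKKKKKK
KKKKKKKKK
After op 3 paint(1,7,R):
KKKKKKKKK
KKGGGKKRK
KKKKKKKKK
KKKKKKKKK
KKKKKKKKK
KKKKKKKKK
KKKKKKKKK
KKKKKKKKK
After op 4 paint(4,4,K):
KKKKKKKKK
KKGGGKKRK
KKKKKKKKK
KKKKKKKKK
KKKKKKKKK
KKKKKKKKK
KKKKKKKKK
KKKKKKKKK

Answer: KKKKKKKKK
KKGGGKKRK
KKKKKKKKK
KKKKKKKKK
KKKKKKKKK
KKKKKKKKK
KKKKKKKKK
KKKKKKKKK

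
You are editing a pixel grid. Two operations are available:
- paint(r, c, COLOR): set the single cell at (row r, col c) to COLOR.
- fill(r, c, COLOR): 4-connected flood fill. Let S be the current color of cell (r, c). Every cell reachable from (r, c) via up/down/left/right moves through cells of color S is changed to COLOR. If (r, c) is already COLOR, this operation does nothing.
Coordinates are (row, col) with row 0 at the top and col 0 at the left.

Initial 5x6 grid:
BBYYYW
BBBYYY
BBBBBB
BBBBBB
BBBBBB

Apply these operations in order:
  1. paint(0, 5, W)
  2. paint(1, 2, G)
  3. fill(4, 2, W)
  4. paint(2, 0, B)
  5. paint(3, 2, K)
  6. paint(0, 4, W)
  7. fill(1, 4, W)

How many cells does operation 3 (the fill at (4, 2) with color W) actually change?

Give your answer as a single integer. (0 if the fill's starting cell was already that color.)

After op 1 paint(0,5,W):
BBYYYW
BBBYYY
BBBBBB
BBBBBB
BBBBBB
After op 2 paint(1,2,G):
BBYYYW
BBGYYY
BBBBBB
BBBBBB
BBBBBB
After op 3 fill(4,2,W) [22 cells changed]:
WWYYYW
WWGYYY
WWWWWW
WWWWWW
WWWWWW

Answer: 22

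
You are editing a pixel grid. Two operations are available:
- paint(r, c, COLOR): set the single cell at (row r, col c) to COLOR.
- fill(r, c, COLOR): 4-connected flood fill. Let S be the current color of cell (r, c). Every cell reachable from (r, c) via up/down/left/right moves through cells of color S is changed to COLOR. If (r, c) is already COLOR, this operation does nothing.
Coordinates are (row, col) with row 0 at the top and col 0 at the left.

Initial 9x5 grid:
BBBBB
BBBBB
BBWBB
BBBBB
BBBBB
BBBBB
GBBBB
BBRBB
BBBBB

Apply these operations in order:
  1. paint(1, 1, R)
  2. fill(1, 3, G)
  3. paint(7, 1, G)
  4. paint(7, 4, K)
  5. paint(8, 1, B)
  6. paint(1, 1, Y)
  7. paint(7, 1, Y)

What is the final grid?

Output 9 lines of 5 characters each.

After op 1 paint(1,1,R):
BBBBB
BRBBB
BBWBB
BBBBB
BBBBB
BBBBB
GBBBB
BBRBB
BBBBB
After op 2 fill(1,3,G) [41 cells changed]:
GGGGG
GRGGG
GGWGG
GGGGG
GGGGG
GGGGG
GGGGG
GGRGG
GGGGG
After op 3 paint(7,1,G):
GGGGG
GRGGG
GGWGG
GGGGG
GGGGG
GGGGG
GGGGG
GGRGG
GGGGG
After op 4 paint(7,4,K):
GGGGG
GRGGG
GGWGG
GGGGG
GGGGG
GGGGG
GGGGG
GGRGK
GGGGG
After op 5 paint(8,1,B):
GGGGG
GRGGG
GGWGG
GGGGG
GGGGG
GGGGG
GGGGG
GGRGK
GBGGG
After op 6 paint(1,1,Y):
GGGGG
GYGGG
GGWGG
GGGGG
GGGGG
GGGGG
GGGGG
GGRGK
GBGGG
After op 7 paint(7,1,Y):
GGGGG
GYGGG
GGWGG
GGGGG
GGGGG
GGGGG
GGGGG
GYRGK
GBGGG

Answer: GGGGG
GYGGG
GGWGG
GGGGG
GGGGG
GGGGG
GGGGG
GYRGK
GBGGG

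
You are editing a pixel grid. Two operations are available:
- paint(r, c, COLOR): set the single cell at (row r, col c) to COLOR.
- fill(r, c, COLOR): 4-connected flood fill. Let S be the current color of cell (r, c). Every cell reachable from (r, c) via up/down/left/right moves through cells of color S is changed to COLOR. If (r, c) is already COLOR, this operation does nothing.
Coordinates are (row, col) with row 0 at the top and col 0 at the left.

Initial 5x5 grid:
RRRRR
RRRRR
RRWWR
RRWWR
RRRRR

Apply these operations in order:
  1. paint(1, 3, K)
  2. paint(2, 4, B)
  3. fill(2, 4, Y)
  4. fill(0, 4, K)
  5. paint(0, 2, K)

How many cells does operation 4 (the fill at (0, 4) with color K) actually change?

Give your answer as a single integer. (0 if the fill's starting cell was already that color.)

After op 1 paint(1,3,K):
RRRRR
RRRKR
RRWWR
RRWWR
RRRRR
After op 2 paint(2,4,B):
RRRRR
RRRKR
RRWWB
RRWWR
RRRRR
After op 3 fill(2,4,Y) [1 cells changed]:
RRRRR
RRRKR
RRWWY
RRWWR
RRRRR
After op 4 fill(0,4,K) [19 cells changed]:
KKKKK
KKKKK
KKWWY
KKWWK
KKKKK

Answer: 19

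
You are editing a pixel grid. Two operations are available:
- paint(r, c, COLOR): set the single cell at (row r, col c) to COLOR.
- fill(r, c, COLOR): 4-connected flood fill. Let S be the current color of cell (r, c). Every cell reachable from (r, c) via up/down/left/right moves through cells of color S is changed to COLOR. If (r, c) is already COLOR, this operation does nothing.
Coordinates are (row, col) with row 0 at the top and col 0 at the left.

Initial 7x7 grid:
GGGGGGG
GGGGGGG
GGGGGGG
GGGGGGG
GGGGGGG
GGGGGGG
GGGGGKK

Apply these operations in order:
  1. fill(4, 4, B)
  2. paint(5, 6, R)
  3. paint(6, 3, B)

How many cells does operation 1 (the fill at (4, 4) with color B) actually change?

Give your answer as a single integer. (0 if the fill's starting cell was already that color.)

After op 1 fill(4,4,B) [47 cells changed]:
BBBBBBB
BBBBBBB
BBBBBBB
BBBBBBB
BBBBBBB
BBBBBBB
BBBBBKK

Answer: 47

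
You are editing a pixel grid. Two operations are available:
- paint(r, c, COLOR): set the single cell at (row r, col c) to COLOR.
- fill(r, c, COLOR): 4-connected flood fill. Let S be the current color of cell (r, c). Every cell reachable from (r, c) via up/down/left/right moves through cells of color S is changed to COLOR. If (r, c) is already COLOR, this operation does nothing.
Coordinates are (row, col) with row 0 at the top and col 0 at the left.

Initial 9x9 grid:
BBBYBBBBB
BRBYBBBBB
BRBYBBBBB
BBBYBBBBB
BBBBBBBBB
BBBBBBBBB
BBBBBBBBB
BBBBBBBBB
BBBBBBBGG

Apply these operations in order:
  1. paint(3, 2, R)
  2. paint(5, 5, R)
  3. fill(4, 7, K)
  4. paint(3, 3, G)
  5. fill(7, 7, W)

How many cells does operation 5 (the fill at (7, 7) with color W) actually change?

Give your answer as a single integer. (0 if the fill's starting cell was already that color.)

Answer: 71

Derivation:
After op 1 paint(3,2,R):
BBBYBBBBB
BRBYBBBBB
BRBYBBBBB
BBRYBBBBB
BBBBBBBBB
BBBBBBBBB
BBBBBBBBB
BBBBBBBBB
BBBBBBBGG
After op 2 paint(5,5,R):
BBBYBBBBB
BRBYBBBBB
BRBYBBBBB
BBRYBBBBB
BBBBBBBBB
BBBBBRBBB
BBBBBBBBB
BBBBBBBBB
BBBBBBBGG
After op 3 fill(4,7,K) [71 cells changed]:
KKKYKKKKK
KRKYKKKKK
KRKYKKKKK
KKRYKKKKK
KKKKKKKKK
KKKKKRKKK
KKKKKKKKK
KKKKKKKKK
KKKKKKKGG
After op 4 paint(3,3,G):
KKKYKKKKK
KRKYKKKKK
KRKYKKKKK
KKRGKKKKK
KKKKKKKKK
KKKKKRKKK
KKKKKKKKK
KKKKKKKKK
KKKKKKKGG
After op 5 fill(7,7,W) [71 cells changed]:
WWWYWWWWW
WRWYWWWWW
WRWYWWWWW
WWRGWWWWW
WWWWWWWWW
WWWWWRWWW
WWWWWWWWW
WWWWWWWWW
WWWWWWWGG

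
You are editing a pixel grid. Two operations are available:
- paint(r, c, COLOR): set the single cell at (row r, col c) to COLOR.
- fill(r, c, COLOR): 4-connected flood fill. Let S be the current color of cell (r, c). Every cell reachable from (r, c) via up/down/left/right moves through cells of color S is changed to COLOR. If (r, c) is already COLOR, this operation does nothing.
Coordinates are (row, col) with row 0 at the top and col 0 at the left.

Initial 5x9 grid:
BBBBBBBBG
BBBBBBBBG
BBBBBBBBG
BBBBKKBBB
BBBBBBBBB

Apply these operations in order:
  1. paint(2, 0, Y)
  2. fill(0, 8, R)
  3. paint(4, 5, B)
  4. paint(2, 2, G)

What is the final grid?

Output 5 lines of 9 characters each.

Answer: BBBBBBBBR
BBBBBBBBR
YBGBBBBBR
BBBBKKBBB
BBBBBBBBB

Derivation:
After op 1 paint(2,0,Y):
BBBBBBBBG
BBBBBBBBG
YBBBBBBBG
BBBBKKBBB
BBBBBBBBB
After op 2 fill(0,8,R) [3 cells changed]:
BBBBBBBBR
BBBBBBBBR
YBBBBBBBR
BBBBKKBBB
BBBBBBBBB
After op 3 paint(4,5,B):
BBBBBBBBR
BBBBBBBBR
YBBBBBBBR
BBBBKKBBB
BBBBBBBBB
After op 4 paint(2,2,G):
BBBBBBBBR
BBBBBBBBR
YBGBBBBBR
BBBBKKBBB
BBBBBBBBB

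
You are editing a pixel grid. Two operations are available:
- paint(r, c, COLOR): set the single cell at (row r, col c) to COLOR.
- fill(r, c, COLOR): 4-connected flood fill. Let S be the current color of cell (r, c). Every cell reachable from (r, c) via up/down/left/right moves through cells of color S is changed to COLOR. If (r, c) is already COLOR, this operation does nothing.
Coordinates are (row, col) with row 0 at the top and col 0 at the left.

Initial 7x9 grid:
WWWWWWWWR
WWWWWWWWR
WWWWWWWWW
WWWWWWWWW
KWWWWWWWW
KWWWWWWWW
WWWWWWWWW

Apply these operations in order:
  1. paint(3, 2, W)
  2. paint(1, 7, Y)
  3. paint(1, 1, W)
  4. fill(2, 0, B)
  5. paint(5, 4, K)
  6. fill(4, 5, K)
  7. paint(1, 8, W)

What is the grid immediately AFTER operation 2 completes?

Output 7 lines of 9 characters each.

Answer: WWWWWWWWR
WWWWWWWYR
WWWWWWWWW
WWWWWWWWW
KWWWWWWWW
KWWWWWWWW
WWWWWWWWW

Derivation:
After op 1 paint(3,2,W):
WWWWWWWWR
WWWWWWWWR
WWWWWWWWW
WWWWWWWWW
KWWWWWWWW
KWWWWWWWW
WWWWWWWWW
After op 2 paint(1,7,Y):
WWWWWWWWR
WWWWWWWYR
WWWWWWWWW
WWWWWWWWW
KWWWWWWWW
KWWWWWWWW
WWWWWWWWW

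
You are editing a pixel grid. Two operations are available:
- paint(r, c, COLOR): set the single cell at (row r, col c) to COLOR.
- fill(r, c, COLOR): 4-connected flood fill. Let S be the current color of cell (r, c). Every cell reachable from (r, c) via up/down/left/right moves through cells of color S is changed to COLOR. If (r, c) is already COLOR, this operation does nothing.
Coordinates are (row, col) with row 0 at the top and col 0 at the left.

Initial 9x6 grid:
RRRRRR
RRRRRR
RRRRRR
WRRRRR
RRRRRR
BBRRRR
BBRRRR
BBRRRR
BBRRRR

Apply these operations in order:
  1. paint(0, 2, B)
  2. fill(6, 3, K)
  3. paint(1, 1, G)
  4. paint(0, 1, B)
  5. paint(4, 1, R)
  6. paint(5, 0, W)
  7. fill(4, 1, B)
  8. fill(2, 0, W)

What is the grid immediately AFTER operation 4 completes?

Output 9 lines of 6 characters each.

After op 1 paint(0,2,B):
RRBRRR
RRRRRR
RRRRRR
WRRRRR
RRRRRR
BBRRRR
BBRRRR
BBRRRR
BBRRRR
After op 2 fill(6,3,K) [44 cells changed]:
KKBKKK
KKKKKK
KKKKKK
WKKKKK
KKKKKK
BBKKKK
BBKKKK
BBKKKK
BBKKKK
After op 3 paint(1,1,G):
KKBKKK
KGKKKK
KKKKKK
WKKKKK
KKKKKK
BBKKKK
BBKKKK
BBKKKK
BBKKKK
After op 4 paint(0,1,B):
KBBKKK
KGKKKK
KKKKKK
WKKKKK
KKKKKK
BBKKKK
BBKKKK
BBKKKK
BBKKKK

Answer: KBBKKK
KGKKKK
KKKKKK
WKKKKK
KKKKKK
BBKKKK
BBKKKK
BBKKKK
BBKKKK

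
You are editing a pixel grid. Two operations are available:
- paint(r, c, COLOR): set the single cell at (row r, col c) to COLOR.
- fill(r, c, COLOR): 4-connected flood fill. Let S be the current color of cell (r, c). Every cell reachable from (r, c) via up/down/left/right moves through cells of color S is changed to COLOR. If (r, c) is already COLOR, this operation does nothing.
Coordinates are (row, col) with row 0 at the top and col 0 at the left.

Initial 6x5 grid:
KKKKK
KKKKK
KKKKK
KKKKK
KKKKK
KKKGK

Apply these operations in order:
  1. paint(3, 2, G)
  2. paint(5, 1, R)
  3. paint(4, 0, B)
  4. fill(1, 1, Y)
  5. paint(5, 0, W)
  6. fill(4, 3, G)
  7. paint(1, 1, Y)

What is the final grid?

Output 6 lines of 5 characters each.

Answer: GGGGG
GYGGG
GGGGG
GGGGG
BGGGG
WRGGG

Derivation:
After op 1 paint(3,2,G):
KKKKK
KKKKK
KKKKK
KKGKK
KKKKK
KKKGK
After op 2 paint(5,1,R):
KKKKK
KKKKK
KKKKK
KKGKK
KKKKK
KRKGK
After op 3 paint(4,0,B):
KKKKK
KKKKK
KKKKK
KKGKK
BKKKK
KRKGK
After op 4 fill(1,1,Y) [25 cells changed]:
YYYYY
YYYYY
YYYYY
YYGYY
BYYYY
KRYGY
After op 5 paint(5,0,W):
YYYYY
YYYYY
YYYYY
YYGYY
BYYYY
WRYGY
After op 6 fill(4,3,G) [25 cells changed]:
GGGGG
GGGGG
GGGGG
GGGGG
BGGGG
WRGGG
After op 7 paint(1,1,Y):
GGGGG
GYGGG
GGGGG
GGGGG
BGGGG
WRGGG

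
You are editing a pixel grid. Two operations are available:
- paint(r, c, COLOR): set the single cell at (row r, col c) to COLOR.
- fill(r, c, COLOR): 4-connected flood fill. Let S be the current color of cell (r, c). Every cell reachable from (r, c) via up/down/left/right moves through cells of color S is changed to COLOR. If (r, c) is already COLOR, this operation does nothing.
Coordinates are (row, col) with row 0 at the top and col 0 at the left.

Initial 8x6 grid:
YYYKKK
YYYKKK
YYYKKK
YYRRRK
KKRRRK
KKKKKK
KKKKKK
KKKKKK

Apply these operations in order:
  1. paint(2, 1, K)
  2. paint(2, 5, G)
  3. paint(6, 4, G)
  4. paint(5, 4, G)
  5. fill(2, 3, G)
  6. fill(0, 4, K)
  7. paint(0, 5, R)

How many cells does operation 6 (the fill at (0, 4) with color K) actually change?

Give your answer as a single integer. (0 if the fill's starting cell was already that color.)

Answer: 9

Derivation:
After op 1 paint(2,1,K):
YYYKKK
YYYKKK
YKYKKK
YYRRRK
KKRRRK
KKKKKK
KKKKKK
KKKKKK
After op 2 paint(2,5,G):
YYYKKK
YYYKKK
YKYKKG
YYRRRK
KKRRRK
KKKKKK
KKKKKK
KKKKKK
After op 3 paint(6,4,G):
YYYKKK
YYYKKK
YKYKKG
YYRRRK
KKRRRK
KKKKKK
KKKKGK
KKKKKK
After op 4 paint(5,4,G):
YYYKKK
YYYKKK
YKYKKG
YYRRRK
KKRRRK
KKKKGK
KKKKGK
KKKKKK
After op 5 fill(2,3,G) [8 cells changed]:
YYYGGG
YYYGGG
YKYGGG
YYRRRK
KKRRRK
KKKKGK
KKKKGK
KKKKKK
After op 6 fill(0,4,K) [9 cells changed]:
YYYKKK
YYYKKK
YKYKKK
YYRRRK
KKRRRK
KKKKGK
KKKKGK
KKKKKK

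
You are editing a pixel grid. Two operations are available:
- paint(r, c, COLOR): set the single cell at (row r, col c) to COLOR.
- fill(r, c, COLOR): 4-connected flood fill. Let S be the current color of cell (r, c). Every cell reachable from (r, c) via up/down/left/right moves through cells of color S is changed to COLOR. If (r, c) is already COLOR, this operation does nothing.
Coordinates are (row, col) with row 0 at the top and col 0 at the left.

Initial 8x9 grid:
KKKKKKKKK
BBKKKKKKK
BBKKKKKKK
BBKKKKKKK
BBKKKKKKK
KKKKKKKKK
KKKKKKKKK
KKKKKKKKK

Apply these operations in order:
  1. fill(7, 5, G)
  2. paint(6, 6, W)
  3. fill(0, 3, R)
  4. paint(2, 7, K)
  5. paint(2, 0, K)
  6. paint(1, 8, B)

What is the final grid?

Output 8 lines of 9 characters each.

Answer: RRRRRRRRR
BBRRRRRRB
KBRRRRRKR
BBRRRRRRR
BBRRRRRRR
RRRRRRRRR
RRRRRRWRR
RRRRRRRRR

Derivation:
After op 1 fill(7,5,G) [64 cells changed]:
GGGGGGGGG
BBGGGGGGG
BBGGGGGGG
BBGGGGGGG
BBGGGGGGG
GGGGGGGGG
GGGGGGGGG
GGGGGGGGG
After op 2 paint(6,6,W):
GGGGGGGGG
BBGGGGGGG
BBGGGGGGG
BBGGGGGGG
BBGGGGGGG
GGGGGGGGG
GGGGGGWGG
GGGGGGGGG
After op 3 fill(0,3,R) [63 cells changed]:
RRRRRRRRR
BBRRRRRRR
BBRRRRRRR
BBRRRRRRR
BBRRRRRRR
RRRRRRRRR
RRRRRRWRR
RRRRRRRRR
After op 4 paint(2,7,K):
RRRRRRRRR
BBRRRRRRR
BBRRRRRKR
BBRRRRRRR
BBRRRRRRR
RRRRRRRRR
RRRRRRWRR
RRRRRRRRR
After op 5 paint(2,0,K):
RRRRRRRRR
BBRRRRRRR
KBRRRRRKR
BBRRRRRRR
BBRRRRRRR
RRRRRRRRR
RRRRRRWRR
RRRRRRRRR
After op 6 paint(1,8,B):
RRRRRRRRR
BBRRRRRRB
KBRRRRRKR
BBRRRRRRR
BBRRRRRRR
RRRRRRRRR
RRRRRRWRR
RRRRRRRRR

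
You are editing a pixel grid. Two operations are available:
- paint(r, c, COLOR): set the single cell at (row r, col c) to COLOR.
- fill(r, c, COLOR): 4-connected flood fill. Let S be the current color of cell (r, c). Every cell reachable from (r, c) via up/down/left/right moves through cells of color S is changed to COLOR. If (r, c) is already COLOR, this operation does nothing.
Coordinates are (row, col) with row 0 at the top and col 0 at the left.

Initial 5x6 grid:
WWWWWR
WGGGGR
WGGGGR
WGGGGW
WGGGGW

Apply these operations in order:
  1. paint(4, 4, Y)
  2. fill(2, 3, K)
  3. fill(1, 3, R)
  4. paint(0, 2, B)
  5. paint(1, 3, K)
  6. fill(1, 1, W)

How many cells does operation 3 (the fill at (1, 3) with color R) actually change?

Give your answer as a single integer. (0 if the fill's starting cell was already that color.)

After op 1 paint(4,4,Y):
WWWWWR
WGGGGR
WGGGGR
WGGGGW
WGGGYW
After op 2 fill(2,3,K) [15 cells changed]:
WWWWWR
WKKKKR
WKKKKR
WKKKKW
WKKKYW
After op 3 fill(1,3,R) [15 cells changed]:
WWWWWR
WRRRRR
WRRRRR
WRRRRW
WRRRYW

Answer: 15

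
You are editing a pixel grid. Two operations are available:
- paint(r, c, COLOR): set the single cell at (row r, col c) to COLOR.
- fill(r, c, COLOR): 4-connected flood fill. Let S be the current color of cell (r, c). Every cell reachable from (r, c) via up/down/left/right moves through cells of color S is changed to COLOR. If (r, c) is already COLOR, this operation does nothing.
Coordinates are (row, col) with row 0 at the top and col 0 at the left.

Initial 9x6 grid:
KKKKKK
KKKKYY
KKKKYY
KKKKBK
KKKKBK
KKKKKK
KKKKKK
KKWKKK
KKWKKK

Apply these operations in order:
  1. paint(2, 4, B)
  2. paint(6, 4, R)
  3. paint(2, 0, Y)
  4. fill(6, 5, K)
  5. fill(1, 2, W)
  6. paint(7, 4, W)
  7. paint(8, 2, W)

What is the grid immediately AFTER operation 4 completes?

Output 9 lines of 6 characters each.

Answer: KKKKKK
KKKKYY
YKKKBY
KKKKBK
KKKKBK
KKKKKK
KKKKRK
KKWKKK
KKWKKK

Derivation:
After op 1 paint(2,4,B):
KKKKKK
KKKKYY
KKKKBY
KKKKBK
KKKKBK
KKKKKK
KKKKKK
KKWKKK
KKWKKK
After op 2 paint(6,4,R):
KKKKKK
KKKKYY
KKKKBY
KKKKBK
KKKKBK
KKKKKK
KKKKRK
KKWKKK
KKWKKK
After op 3 paint(2,0,Y):
KKKKKK
KKKKYY
YKKKBY
KKKKBK
KKKKBK
KKKKKK
KKKKRK
KKWKKK
KKWKKK
After op 4 fill(6,5,K) [0 cells changed]:
KKKKKK
KKKKYY
YKKKBY
KKKKBK
KKKKBK
KKKKKK
KKKKRK
KKWKKK
KKWKKK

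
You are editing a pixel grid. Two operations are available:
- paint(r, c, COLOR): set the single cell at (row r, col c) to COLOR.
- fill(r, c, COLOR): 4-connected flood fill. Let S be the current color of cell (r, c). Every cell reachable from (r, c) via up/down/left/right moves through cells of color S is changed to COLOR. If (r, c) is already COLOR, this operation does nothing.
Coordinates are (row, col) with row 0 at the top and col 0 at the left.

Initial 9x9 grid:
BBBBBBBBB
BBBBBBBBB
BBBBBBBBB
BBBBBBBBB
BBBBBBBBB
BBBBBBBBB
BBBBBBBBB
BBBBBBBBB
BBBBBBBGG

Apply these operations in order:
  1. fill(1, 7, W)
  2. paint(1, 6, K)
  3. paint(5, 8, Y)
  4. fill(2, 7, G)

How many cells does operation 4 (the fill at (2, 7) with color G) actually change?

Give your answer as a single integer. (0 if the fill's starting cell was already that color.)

After op 1 fill(1,7,W) [79 cells changed]:
WWWWWWWWW
WWWWWWWWW
WWWWWWWWW
WWWWWWWWW
WWWWWWWWW
WWWWWWWWW
WWWWWWWWW
WWWWWWWWW
WWWWWWWGG
After op 2 paint(1,6,K):
WWWWWWWWW
WWWWWWKWW
WWWWWWWWW
WWWWWWWWW
WWWWWWWWW
WWWWWWWWW
WWWWWWWWW
WWWWWWWWW
WWWWWWWGG
After op 3 paint(5,8,Y):
WWWWWWWWW
WWWWWWKWW
WWWWWWWWW
WWWWWWWWW
WWWWWWWWW
WWWWWWWWY
WWWWWWWWW
WWWWWWWWW
WWWWWWWGG
After op 4 fill(2,7,G) [77 cells changed]:
GGGGGGGGG
GGGGGGKGG
GGGGGGGGG
GGGGGGGGG
GGGGGGGGG
GGGGGGGGY
GGGGGGGGG
GGGGGGGGG
GGGGGGGGG

Answer: 77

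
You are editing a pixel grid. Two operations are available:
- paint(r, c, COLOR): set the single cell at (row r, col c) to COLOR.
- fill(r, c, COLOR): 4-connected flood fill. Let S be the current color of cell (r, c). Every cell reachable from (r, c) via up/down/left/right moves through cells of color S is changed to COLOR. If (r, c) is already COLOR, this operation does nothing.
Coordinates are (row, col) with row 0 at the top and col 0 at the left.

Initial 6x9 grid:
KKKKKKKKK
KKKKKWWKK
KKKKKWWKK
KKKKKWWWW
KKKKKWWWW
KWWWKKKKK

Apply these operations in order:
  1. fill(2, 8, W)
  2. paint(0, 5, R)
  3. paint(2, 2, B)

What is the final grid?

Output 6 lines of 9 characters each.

Answer: WWWWWRWWW
WWWWWWWWW
WWBWWWWWW
WWWWWWWWW
WWWWWWWWW
WWWWWWWWW

Derivation:
After op 1 fill(2,8,W) [39 cells changed]:
WWWWWWWWW
WWWWWWWWW
WWWWWWWWW
WWWWWWWWW
WWWWWWWWW
WWWWWWWWW
After op 2 paint(0,5,R):
WWWWWRWWW
WWWWWWWWW
WWWWWWWWW
WWWWWWWWW
WWWWWWWWW
WWWWWWWWW
After op 3 paint(2,2,B):
WWWWWRWWW
WWWWWWWWW
WWBWWWWWW
WWWWWWWWW
WWWWWWWWW
WWWWWWWWW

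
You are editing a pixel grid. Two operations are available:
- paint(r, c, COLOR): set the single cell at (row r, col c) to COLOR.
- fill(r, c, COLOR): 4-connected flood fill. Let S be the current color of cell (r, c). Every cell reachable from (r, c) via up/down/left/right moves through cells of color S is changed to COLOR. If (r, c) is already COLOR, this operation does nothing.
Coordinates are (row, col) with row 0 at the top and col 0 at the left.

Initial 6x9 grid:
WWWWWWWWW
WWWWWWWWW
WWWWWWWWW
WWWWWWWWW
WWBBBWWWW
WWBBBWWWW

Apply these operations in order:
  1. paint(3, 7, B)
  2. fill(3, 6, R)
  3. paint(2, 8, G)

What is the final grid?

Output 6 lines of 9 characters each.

After op 1 paint(3,7,B):
WWWWWWWWW
WWWWWWWWW
WWWWWWWWW
WWWWWWWBW
WWBBBWWWW
WWBBBWWWW
After op 2 fill(3,6,R) [47 cells changed]:
RRRRRRRRR
RRRRRRRRR
RRRRRRRRR
RRRRRRRBR
RRBBBRRRR
RRBBBRRRR
After op 3 paint(2,8,G):
RRRRRRRRR
RRRRRRRRR
RRRRRRRRG
RRRRRRRBR
RRBBBRRRR
RRBBBRRRR

Answer: RRRRRRRRR
RRRRRRRRR
RRRRRRRRG
RRRRRRRBR
RRBBBRRRR
RRBBBRRRR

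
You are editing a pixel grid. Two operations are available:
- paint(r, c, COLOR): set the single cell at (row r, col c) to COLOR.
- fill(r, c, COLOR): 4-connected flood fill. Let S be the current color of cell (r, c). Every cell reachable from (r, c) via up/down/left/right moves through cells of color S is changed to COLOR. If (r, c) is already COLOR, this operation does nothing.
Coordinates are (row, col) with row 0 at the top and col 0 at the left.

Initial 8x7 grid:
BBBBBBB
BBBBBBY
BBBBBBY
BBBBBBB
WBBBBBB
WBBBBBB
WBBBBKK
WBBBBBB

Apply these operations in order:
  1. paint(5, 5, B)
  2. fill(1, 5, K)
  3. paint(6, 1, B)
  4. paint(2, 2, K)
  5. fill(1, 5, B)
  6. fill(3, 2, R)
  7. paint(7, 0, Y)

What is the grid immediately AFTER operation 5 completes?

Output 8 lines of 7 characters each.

After op 1 paint(5,5,B):
BBBBBBB
BBBBBBY
BBBBBBY
BBBBBBB
WBBBBBB
WBBBBBB
WBBBBKK
WBBBBBB
After op 2 fill(1,5,K) [48 cells changed]:
KKKKKKK
KKKKKKY
KKKKKKY
KKKKKKK
WKKKKKK
WKKKKKK
WKKKKKK
WKKKKKK
After op 3 paint(6,1,B):
KKKKKKK
KKKKKKY
KKKKKKY
KKKKKKK
WKKKKKK
WKKKKKK
WBKKKKK
WKKKKKK
After op 4 paint(2,2,K):
KKKKKKK
KKKKKKY
KKKKKKY
KKKKKKK
WKKKKKK
WKKKKKK
WBKKKKK
WKKKKKK
After op 5 fill(1,5,B) [49 cells changed]:
BBBBBBB
BBBBBBY
BBBBBBY
BBBBBBB
WBBBBBB
WBBBBBB
WBBBBBB
WBBBBBB

Answer: BBBBBBB
BBBBBBY
BBBBBBY
BBBBBBB
WBBBBBB
WBBBBBB
WBBBBBB
WBBBBBB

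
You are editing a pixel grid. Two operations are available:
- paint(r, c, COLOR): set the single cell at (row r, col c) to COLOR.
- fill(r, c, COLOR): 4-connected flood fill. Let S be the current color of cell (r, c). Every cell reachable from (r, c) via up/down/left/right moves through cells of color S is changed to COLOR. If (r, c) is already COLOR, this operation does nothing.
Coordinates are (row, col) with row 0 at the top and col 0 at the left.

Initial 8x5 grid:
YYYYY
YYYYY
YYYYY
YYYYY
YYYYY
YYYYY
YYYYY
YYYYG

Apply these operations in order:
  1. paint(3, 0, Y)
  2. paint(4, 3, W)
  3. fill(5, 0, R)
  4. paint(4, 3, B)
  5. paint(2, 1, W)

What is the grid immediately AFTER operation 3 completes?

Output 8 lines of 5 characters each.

Answer: RRRRR
RRRRR
RRRRR
RRRRR
RRRWR
RRRRR
RRRRR
RRRRG

Derivation:
After op 1 paint(3,0,Y):
YYYYY
YYYYY
YYYYY
YYYYY
YYYYY
YYYYY
YYYYY
YYYYG
After op 2 paint(4,3,W):
YYYYY
YYYYY
YYYYY
YYYYY
YYYWY
YYYYY
YYYYY
YYYYG
After op 3 fill(5,0,R) [38 cells changed]:
RRRRR
RRRRR
RRRRR
RRRRR
RRRWR
RRRRR
RRRRR
RRRRG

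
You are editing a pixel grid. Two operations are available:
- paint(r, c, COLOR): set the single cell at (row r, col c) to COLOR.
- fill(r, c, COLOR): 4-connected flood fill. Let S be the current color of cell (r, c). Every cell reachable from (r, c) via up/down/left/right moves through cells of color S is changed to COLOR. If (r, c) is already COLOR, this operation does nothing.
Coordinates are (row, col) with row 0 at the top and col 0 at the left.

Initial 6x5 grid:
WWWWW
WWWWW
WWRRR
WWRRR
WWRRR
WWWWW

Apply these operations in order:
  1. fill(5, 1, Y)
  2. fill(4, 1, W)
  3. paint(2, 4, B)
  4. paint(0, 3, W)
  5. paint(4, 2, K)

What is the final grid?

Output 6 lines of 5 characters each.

After op 1 fill(5,1,Y) [21 cells changed]:
YYYYY
YYYYY
YYRRR
YYRRR
YYRRR
YYYYY
After op 2 fill(4,1,W) [21 cells changed]:
WWWWW
WWWWW
WWRRR
WWRRR
WWRRR
WWWWW
After op 3 paint(2,4,B):
WWWWW
WWWWW
WWRRB
WWRRR
WWRRR
WWWWW
After op 4 paint(0,3,W):
WWWWW
WWWWW
WWRRB
WWRRR
WWRRR
WWWWW
After op 5 paint(4,2,K):
WWWWW
WWWWW
WWRRB
WWRRR
WWKRR
WWWWW

Answer: WWWWW
WWWWW
WWRRB
WWRRR
WWKRR
WWWWW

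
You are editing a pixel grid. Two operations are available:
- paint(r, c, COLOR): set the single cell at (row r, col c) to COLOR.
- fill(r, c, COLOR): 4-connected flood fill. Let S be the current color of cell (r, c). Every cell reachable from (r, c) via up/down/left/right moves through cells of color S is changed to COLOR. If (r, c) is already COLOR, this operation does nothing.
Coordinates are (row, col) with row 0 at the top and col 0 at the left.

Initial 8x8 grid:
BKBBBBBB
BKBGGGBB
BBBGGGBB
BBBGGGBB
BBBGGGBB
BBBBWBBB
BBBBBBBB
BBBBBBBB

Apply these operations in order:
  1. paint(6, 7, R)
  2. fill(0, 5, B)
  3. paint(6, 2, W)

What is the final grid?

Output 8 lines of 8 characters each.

After op 1 paint(6,7,R):
BKBBBBBB
BKBGGGBB
BBBGGGBB
BBBGGGBB
BBBGGGBB
BBBBWBBB
BBBBBBBR
BBBBBBBB
After op 2 fill(0,5,B) [0 cells changed]:
BKBBBBBB
BKBGGGBB
BBBGGGBB
BBBGGGBB
BBBGGGBB
BBBBWBBB
BBBBBBBR
BBBBBBBB
After op 3 paint(6,2,W):
BKBBBBBB
BKBGGGBB
BBBGGGBB
BBBGGGBB
BBBGGGBB
BBBBWBBB
BBWBBBBR
BBBBBBBB

Answer: BKBBBBBB
BKBGGGBB
BBBGGGBB
BBBGGGBB
BBBGGGBB
BBBBWBBB
BBWBBBBR
BBBBBBBB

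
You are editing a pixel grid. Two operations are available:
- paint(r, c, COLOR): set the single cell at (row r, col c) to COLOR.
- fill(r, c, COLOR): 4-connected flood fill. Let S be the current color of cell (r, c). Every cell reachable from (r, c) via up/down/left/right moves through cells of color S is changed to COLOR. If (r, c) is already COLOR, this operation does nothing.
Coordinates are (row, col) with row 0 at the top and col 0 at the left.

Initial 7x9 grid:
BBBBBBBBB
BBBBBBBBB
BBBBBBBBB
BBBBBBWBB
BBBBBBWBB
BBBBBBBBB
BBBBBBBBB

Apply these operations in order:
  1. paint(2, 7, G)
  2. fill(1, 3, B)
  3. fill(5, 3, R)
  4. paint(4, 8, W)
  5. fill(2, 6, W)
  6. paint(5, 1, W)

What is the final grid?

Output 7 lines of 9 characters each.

Answer: WWWWWWWWW
WWWWWWWWW
WWWWWWWGW
WWWWWWWWW
WWWWWWWWW
WWWWWWWWW
WWWWWWWWW

Derivation:
After op 1 paint(2,7,G):
BBBBBBBBB
BBBBBBBBB
BBBBBBBGB
BBBBBBWBB
BBBBBBWBB
BBBBBBBBB
BBBBBBBBB
After op 2 fill(1,3,B) [0 cells changed]:
BBBBBBBBB
BBBBBBBBB
BBBBBBBGB
BBBBBBWBB
BBBBBBWBB
BBBBBBBBB
BBBBBBBBB
After op 3 fill(5,3,R) [60 cells changed]:
RRRRRRRRR
RRRRRRRRR
RRRRRRRGR
RRRRRRWRR
RRRRRRWRR
RRRRRRRRR
RRRRRRRRR
After op 4 paint(4,8,W):
RRRRRRRRR
RRRRRRRRR
RRRRRRRGR
RRRRRRWRR
RRRRRRWRW
RRRRRRRRR
RRRRRRRRR
After op 5 fill(2,6,W) [59 cells changed]:
WWWWWWWWW
WWWWWWWWW
WWWWWWWGW
WWWWWWWWW
WWWWWWWWW
WWWWWWWWW
WWWWWWWWW
After op 6 paint(5,1,W):
WWWWWWWWW
WWWWWWWWW
WWWWWWWGW
WWWWWWWWW
WWWWWWWWW
WWWWWWWWW
WWWWWWWWW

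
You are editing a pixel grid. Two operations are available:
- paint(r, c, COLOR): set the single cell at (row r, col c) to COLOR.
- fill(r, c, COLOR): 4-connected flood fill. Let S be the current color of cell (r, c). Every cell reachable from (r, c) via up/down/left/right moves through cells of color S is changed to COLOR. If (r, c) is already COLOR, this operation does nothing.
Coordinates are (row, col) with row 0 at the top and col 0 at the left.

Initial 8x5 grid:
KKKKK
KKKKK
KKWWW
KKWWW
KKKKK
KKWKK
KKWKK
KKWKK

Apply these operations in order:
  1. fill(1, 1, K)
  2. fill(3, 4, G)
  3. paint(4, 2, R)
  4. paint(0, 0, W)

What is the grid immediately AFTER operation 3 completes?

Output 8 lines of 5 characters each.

Answer: KKKKK
KKKKK
KKGGG
KKGGG
KKRKK
KKWKK
KKWKK
KKWKK

Derivation:
After op 1 fill(1,1,K) [0 cells changed]:
KKKKK
KKKKK
KKWWW
KKWWW
KKKKK
KKWKK
KKWKK
KKWKK
After op 2 fill(3,4,G) [6 cells changed]:
KKKKK
KKKKK
KKGGG
KKGGG
KKKKK
KKWKK
KKWKK
KKWKK
After op 3 paint(4,2,R):
KKKKK
KKKKK
KKGGG
KKGGG
KKRKK
KKWKK
KKWKK
KKWKK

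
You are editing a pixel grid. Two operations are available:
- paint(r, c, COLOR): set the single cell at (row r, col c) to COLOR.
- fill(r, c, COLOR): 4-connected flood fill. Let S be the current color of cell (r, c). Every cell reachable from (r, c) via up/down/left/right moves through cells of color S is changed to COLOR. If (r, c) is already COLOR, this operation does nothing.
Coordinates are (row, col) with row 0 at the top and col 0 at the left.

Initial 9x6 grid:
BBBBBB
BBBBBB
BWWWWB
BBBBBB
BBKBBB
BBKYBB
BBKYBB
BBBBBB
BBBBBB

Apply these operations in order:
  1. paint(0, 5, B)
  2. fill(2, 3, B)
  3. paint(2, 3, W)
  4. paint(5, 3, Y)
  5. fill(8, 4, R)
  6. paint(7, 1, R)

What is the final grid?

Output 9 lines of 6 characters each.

After op 1 paint(0,5,B):
BBBBBB
BBBBBB
BWWWWB
BBBBBB
BBKBBB
BBKYBB
BBKYBB
BBBBBB
BBBBBB
After op 2 fill(2,3,B) [4 cells changed]:
BBBBBB
BBBBBB
BBBBBB
BBBBBB
BBKBBB
BBKYBB
BBKYBB
BBBBBB
BBBBBB
After op 3 paint(2,3,W):
BBBBBB
BBBBBB
BBBWBB
BBBBBB
BBKBBB
BBKYBB
BBKYBB
BBBBBB
BBBBBB
After op 4 paint(5,3,Y):
BBBBBB
BBBBBB
BBBWBB
BBBBBB
BBKBBB
BBKYBB
BBKYBB
BBBBBB
BBBBBB
After op 5 fill(8,4,R) [48 cells changed]:
RRRRRR
RRRRRR
RRRWRR
RRRRRR
RRKRRR
RRKYRR
RRKYRR
RRRRRR
RRRRRR
After op 6 paint(7,1,R):
RRRRRR
RRRRRR
RRRWRR
RRRRRR
RRKRRR
RRKYRR
RRKYRR
RRRRRR
RRRRRR

Answer: RRRRRR
RRRRRR
RRRWRR
RRRRRR
RRKRRR
RRKYRR
RRKYRR
RRRRRR
RRRRRR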